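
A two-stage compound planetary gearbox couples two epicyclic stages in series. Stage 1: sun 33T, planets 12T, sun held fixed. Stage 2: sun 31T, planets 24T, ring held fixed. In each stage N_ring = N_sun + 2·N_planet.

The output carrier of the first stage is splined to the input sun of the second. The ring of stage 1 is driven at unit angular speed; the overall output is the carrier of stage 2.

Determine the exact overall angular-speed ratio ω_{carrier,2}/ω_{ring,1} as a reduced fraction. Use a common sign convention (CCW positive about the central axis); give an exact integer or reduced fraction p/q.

589/3300

Stage 1: N_ring = 33 + 2·12 = 57
Stage 1: 33(ω_s−ω_c) = −57(ω_r−ω_c),  ω_s=0, ω_r=1
Stage 1: 33(0−ω_c) = −57(1−ω_c)  ⇒  90ω_c = 57  ⇒  ω_c = 19/30
  ⇒ ω_c¹/ω_r¹ = 19/30
Stage 2: N_ring = 31 + 2·24 = 79
Stage 2: 31(ω_s−ω_c) = −79(ω_r−ω_c),  ω_r=0, ω_s=1
Stage 2: 31(1−ω_c) = −79(0−ω_c)  ⇒  110ω_c = 31  ⇒  ω_c = 31/110
  ⇒ ω_c²/ω_s² = 31/110
Coupling ω_s² = ω_c¹ ⇒ overall = 19/30 × 31/110 = 589/3300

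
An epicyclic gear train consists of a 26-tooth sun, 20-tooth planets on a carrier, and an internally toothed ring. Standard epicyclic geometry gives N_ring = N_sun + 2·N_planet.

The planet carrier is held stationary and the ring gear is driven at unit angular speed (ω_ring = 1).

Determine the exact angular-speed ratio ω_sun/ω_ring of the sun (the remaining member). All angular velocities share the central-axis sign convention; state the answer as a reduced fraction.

N_ring = 26 + 2·20 = 66
26(ω_s−ω_c) = −66(ω_r−ω_c),  ω_c=0, ω_r=1
ω_s = 0 − (66/26)(1−0) = -33/13
ω_s/ω_r = -33/13

-33/13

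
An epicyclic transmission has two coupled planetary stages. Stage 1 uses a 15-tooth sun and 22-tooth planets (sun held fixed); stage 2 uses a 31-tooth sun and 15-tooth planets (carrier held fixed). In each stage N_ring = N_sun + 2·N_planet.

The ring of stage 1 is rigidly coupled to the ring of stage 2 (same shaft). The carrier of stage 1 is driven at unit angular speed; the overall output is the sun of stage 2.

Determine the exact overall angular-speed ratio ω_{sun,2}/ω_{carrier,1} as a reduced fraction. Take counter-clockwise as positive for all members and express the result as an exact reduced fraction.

-4514/1829

Stage 1: N_ring = 15 + 2·22 = 59
Stage 1: 15(ω_s−ω_c) = −59(ω_r−ω_c),  ω_s=0, ω_c=1
Stage 1: ω_r = 1 − (15/59)(0−1) = 74/59
  ⇒ ω_r¹/ω_c¹ = 74/59
Stage 2: N_ring = 31 + 2·15 = 61
Stage 2: 31(ω_s−ω_c) = −61(ω_r−ω_c),  ω_c=0, ω_r=1
Stage 2: ω_s = 0 − (61/31)(1−0) = -61/31
  ⇒ ω_s²/ω_r² = -61/31
Coupling ω_r² = ω_r¹ ⇒ overall = 74/59 × -61/31 = -4514/1829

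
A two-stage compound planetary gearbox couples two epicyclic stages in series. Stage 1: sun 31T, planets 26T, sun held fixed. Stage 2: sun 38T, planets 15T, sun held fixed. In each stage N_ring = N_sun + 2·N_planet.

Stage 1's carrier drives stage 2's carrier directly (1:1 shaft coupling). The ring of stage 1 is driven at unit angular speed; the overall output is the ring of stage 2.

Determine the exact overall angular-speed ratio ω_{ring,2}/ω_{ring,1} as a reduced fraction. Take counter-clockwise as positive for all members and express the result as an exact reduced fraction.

4399/3876

Stage 1: N_ring = 31 + 2·26 = 83
Stage 1: 31(ω_s−ω_c) = −83(ω_r−ω_c),  ω_s=0, ω_r=1
Stage 1: 31(0−ω_c) = −83(1−ω_c)  ⇒  114ω_c = 83  ⇒  ω_c = 83/114
  ⇒ ω_c¹/ω_r¹ = 83/114
Stage 2: N_ring = 38 + 2·15 = 68
Stage 2: 38(ω_s−ω_c) = −68(ω_r−ω_c),  ω_s=0, ω_c=1
Stage 2: ω_r = 1 − (38/68)(0−1) = 53/34
  ⇒ ω_r²/ω_c² = 53/34
Coupling ω_c² = ω_c¹ ⇒ overall = 83/114 × 53/34 = 4399/3876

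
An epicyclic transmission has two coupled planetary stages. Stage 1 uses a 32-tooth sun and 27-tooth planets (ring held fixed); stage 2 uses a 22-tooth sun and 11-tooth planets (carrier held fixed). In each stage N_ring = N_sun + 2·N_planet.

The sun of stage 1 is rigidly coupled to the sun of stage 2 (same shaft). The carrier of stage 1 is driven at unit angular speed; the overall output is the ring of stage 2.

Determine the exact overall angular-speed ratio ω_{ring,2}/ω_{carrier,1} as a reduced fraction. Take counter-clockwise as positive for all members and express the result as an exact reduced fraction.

-59/32

Stage 1: N_ring = 32 + 2·27 = 86
Stage 1: 32(ω_s−ω_c) = −86(ω_r−ω_c),  ω_r=0, ω_c=1
Stage 1: ω_s = 1 − (86/32)(0−1) = 59/16
  ⇒ ω_s¹/ω_c¹ = 59/16
Stage 2: N_ring = 22 + 2·11 = 44
Stage 2: 22(ω_s−ω_c) = −44(ω_r−ω_c),  ω_c=0, ω_s=1
Stage 2: ω_r = 0 − (22/44)(1−0) = -1/2
  ⇒ ω_r²/ω_s² = -1/2
Coupling ω_s² = ω_s¹ ⇒ overall = 59/16 × -1/2 = -59/32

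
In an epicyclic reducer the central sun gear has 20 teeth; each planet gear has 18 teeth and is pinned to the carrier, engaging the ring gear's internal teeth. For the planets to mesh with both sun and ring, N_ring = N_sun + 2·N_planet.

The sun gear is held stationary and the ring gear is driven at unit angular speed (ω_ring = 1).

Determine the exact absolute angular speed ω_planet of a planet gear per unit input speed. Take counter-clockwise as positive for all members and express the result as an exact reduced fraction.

14/9

N_ring = 20 + 2·18 = 56
20(ω_s−ω_c) = −56(ω_r−ω_c),  ω_s=0, ω_r=1
20(0−ω_c) = −56(1−ω_c)  ⇒  76ω_c = 56  ⇒  ω_c = 14/19
sun–planet: 20·(0−14/19) = −18·(ω_p−ω_c)  ⇒  ω_p−ω_c = −(20/18)·(-14/19) = 140/171
ω_p = 14/19 + 140/171 = 14/9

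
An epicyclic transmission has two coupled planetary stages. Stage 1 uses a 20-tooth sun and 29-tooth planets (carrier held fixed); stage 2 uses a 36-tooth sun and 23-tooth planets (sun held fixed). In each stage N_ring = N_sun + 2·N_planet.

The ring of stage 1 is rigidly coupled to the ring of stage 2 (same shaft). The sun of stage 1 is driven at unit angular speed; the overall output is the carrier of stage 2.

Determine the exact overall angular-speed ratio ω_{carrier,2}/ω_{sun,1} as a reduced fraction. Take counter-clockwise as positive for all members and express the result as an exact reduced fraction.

Stage 1: N_ring = 20 + 2·29 = 78
Stage 1: 20(ω_s−ω_c) = −78(ω_r−ω_c),  ω_c=0, ω_s=1
Stage 1: ω_r = 0 − (20/78)(1−0) = -10/39
  ⇒ ω_r¹/ω_s¹ = -10/39
Stage 2: N_ring = 36 + 2·23 = 82
Stage 2: 36(ω_s−ω_c) = −82(ω_r−ω_c),  ω_s=0, ω_r=1
Stage 2: 36(0−ω_c) = −82(1−ω_c)  ⇒  118ω_c = 82  ⇒  ω_c = 41/59
  ⇒ ω_c²/ω_r² = 41/59
Coupling ω_r² = ω_r¹ ⇒ overall = -10/39 × 41/59 = -410/2301

-410/2301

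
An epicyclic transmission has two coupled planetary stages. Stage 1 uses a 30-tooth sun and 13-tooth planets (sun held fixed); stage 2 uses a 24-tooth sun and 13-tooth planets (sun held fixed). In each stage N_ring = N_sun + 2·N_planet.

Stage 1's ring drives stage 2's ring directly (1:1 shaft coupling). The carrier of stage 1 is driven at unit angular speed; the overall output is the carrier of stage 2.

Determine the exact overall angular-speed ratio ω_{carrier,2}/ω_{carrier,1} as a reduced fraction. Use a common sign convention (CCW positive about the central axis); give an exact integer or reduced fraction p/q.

1075/1036

Stage 1: N_ring = 30 + 2·13 = 56
Stage 1: 30(ω_s−ω_c) = −56(ω_r−ω_c),  ω_s=0, ω_c=1
Stage 1: ω_r = 1 − (30/56)(0−1) = 43/28
  ⇒ ω_r¹/ω_c¹ = 43/28
Stage 2: N_ring = 24 + 2·13 = 50
Stage 2: 24(ω_s−ω_c) = −50(ω_r−ω_c),  ω_s=0, ω_r=1
Stage 2: 24(0−ω_c) = −50(1−ω_c)  ⇒  74ω_c = 50  ⇒  ω_c = 25/37
  ⇒ ω_c²/ω_r² = 25/37
Coupling ω_r² = ω_r¹ ⇒ overall = 43/28 × 25/37 = 1075/1036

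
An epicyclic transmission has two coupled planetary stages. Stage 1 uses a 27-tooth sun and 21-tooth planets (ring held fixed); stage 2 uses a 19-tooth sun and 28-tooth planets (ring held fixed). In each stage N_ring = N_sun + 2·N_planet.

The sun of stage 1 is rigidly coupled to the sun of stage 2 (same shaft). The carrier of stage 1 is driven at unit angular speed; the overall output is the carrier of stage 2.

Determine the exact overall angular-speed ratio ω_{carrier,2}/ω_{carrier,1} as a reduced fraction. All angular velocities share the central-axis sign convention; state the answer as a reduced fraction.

304/423

Stage 1: N_ring = 27 + 2·21 = 69
Stage 1: 27(ω_s−ω_c) = −69(ω_r−ω_c),  ω_r=0, ω_c=1
Stage 1: ω_s = 1 − (69/27)(0−1) = 32/9
  ⇒ ω_s¹/ω_c¹ = 32/9
Stage 2: N_ring = 19 + 2·28 = 75
Stage 2: 19(ω_s−ω_c) = −75(ω_r−ω_c),  ω_r=0, ω_s=1
Stage 2: 19(1−ω_c) = −75(0−ω_c)  ⇒  94ω_c = 19  ⇒  ω_c = 19/94
  ⇒ ω_c²/ω_s² = 19/94
Coupling ω_s² = ω_s¹ ⇒ overall = 32/9 × 19/94 = 304/423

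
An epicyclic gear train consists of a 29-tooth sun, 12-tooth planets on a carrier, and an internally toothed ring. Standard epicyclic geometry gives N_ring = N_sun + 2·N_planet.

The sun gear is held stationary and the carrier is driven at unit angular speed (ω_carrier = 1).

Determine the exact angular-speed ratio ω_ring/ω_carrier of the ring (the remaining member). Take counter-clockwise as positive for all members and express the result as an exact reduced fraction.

82/53

N_ring = 29 + 2·12 = 53
29(ω_s−ω_c) = −53(ω_r−ω_c),  ω_s=0, ω_c=1
ω_r = 1 − (29/53)(0−1) = 82/53
ω_r/ω_c = 82/53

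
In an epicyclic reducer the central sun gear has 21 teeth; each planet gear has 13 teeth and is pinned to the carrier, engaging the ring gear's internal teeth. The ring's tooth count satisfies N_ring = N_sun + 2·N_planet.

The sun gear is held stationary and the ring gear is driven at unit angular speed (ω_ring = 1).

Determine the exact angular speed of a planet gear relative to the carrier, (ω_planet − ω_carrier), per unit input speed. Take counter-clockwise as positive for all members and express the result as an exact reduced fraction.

987/884

N_ring = 21 + 2·13 = 47
21(ω_s−ω_c) = −47(ω_r−ω_c),  ω_s=0, ω_r=1
21(0−ω_c) = −47(1−ω_c)  ⇒  68ω_c = 47  ⇒  ω_c = 47/68
sun–planet: 21·(0−47/68) = −13·(ω_p−ω_c)  ⇒  ω_p−ω_c = −(21/13)·(-47/68) = 987/884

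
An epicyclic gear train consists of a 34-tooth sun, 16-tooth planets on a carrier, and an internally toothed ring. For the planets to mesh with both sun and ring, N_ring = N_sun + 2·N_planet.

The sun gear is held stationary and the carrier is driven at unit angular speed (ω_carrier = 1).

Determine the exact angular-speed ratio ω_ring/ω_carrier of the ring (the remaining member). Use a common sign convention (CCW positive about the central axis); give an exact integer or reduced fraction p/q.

50/33

N_ring = 34 + 2·16 = 66
34(ω_s−ω_c) = −66(ω_r−ω_c),  ω_s=0, ω_c=1
ω_r = 1 − (34/66)(0−1) = 50/33
ω_r/ω_c = 50/33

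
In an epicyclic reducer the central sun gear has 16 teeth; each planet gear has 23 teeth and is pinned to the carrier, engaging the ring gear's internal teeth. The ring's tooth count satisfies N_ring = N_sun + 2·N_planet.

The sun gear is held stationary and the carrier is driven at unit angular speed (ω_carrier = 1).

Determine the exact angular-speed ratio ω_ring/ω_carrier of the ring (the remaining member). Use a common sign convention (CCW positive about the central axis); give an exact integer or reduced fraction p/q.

N_ring = 16 + 2·23 = 62
16(ω_s−ω_c) = −62(ω_r−ω_c),  ω_s=0, ω_c=1
ω_r = 1 − (16/62)(0−1) = 39/31
ω_r/ω_c = 39/31

39/31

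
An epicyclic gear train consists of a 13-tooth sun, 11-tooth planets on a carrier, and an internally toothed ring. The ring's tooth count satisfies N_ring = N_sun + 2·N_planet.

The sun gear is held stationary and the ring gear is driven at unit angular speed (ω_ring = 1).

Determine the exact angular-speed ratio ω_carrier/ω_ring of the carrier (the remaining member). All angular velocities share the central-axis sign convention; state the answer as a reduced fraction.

35/48

N_ring = 13 + 2·11 = 35
13(ω_s−ω_c) = −35(ω_r−ω_c),  ω_s=0, ω_r=1
13(0−ω_c) = −35(1−ω_c)  ⇒  48ω_c = 35  ⇒  ω_c = 35/48
ω_c/ω_r = 35/48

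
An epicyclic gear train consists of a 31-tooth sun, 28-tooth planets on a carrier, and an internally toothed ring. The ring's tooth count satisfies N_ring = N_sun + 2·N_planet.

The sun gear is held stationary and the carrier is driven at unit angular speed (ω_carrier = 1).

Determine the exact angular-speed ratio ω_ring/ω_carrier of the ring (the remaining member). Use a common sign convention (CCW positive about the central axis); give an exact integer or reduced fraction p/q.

118/87

N_ring = 31 + 2·28 = 87
31(ω_s−ω_c) = −87(ω_r−ω_c),  ω_s=0, ω_c=1
ω_r = 1 − (31/87)(0−1) = 118/87
ω_r/ω_c = 118/87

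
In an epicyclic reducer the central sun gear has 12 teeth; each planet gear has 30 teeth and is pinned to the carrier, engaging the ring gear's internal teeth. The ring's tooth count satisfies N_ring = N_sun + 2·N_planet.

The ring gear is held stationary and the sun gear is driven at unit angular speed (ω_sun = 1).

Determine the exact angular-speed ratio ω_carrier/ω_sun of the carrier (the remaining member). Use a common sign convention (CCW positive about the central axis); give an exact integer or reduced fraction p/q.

1/7

N_ring = 12 + 2·30 = 72
12(ω_s−ω_c) = −72(ω_r−ω_c),  ω_r=0, ω_s=1
12(1−ω_c) = −72(0−ω_c)  ⇒  84ω_c = 12  ⇒  ω_c = 1/7
ω_c/ω_s = 1/7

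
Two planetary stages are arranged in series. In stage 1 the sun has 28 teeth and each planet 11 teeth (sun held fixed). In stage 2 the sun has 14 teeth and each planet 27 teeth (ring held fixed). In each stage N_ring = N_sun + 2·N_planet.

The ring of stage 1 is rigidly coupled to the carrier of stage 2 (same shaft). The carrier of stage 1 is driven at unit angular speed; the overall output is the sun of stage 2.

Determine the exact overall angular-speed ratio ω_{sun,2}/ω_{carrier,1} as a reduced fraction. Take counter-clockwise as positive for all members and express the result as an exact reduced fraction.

1599/175

Stage 1: N_ring = 28 + 2·11 = 50
Stage 1: 28(ω_s−ω_c) = −50(ω_r−ω_c),  ω_s=0, ω_c=1
Stage 1: ω_r = 1 − (28/50)(0−1) = 39/25
  ⇒ ω_r¹/ω_c¹ = 39/25
Stage 2: N_ring = 14 + 2·27 = 68
Stage 2: 14(ω_s−ω_c) = −68(ω_r−ω_c),  ω_r=0, ω_c=1
Stage 2: ω_s = 1 − (68/14)(0−1) = 41/7
  ⇒ ω_s²/ω_c² = 41/7
Coupling ω_c² = ω_r¹ ⇒ overall = 39/25 × 41/7 = 1599/175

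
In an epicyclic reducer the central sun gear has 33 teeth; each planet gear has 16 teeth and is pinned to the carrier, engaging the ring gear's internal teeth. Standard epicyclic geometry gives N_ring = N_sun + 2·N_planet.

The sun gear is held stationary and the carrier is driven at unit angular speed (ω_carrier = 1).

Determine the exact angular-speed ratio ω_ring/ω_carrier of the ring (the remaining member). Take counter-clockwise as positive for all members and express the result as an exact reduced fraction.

98/65

N_ring = 33 + 2·16 = 65
33(ω_s−ω_c) = −65(ω_r−ω_c),  ω_s=0, ω_c=1
ω_r = 1 − (33/65)(0−1) = 98/65
ω_r/ω_c = 98/65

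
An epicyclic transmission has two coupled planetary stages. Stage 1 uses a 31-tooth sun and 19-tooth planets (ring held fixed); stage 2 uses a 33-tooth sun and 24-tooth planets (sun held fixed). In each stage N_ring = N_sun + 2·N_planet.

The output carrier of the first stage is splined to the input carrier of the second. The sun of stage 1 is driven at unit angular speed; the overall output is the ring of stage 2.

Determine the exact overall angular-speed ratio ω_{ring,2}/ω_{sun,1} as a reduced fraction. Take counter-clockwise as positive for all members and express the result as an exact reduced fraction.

589/1350

Stage 1: N_ring = 31 + 2·19 = 69
Stage 1: 31(ω_s−ω_c) = −69(ω_r−ω_c),  ω_r=0, ω_s=1
Stage 1: 31(1−ω_c) = −69(0−ω_c)  ⇒  100ω_c = 31  ⇒  ω_c = 31/100
  ⇒ ω_c¹/ω_s¹ = 31/100
Stage 2: N_ring = 33 + 2·24 = 81
Stage 2: 33(ω_s−ω_c) = −81(ω_r−ω_c),  ω_s=0, ω_c=1
Stage 2: ω_r = 1 − (33/81)(0−1) = 38/27
  ⇒ ω_r²/ω_c² = 38/27
Coupling ω_c² = ω_c¹ ⇒ overall = 31/100 × 38/27 = 589/1350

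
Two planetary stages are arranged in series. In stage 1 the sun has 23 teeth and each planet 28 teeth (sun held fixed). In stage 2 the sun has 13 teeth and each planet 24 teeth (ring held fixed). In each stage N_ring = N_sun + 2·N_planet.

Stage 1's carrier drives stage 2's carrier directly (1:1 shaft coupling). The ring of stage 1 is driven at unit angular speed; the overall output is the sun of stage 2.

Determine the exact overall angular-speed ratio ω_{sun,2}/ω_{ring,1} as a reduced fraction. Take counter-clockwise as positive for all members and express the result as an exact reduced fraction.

2923/663

Stage 1: N_ring = 23 + 2·28 = 79
Stage 1: 23(ω_s−ω_c) = −79(ω_r−ω_c),  ω_s=0, ω_r=1
Stage 1: 23(0−ω_c) = −79(1−ω_c)  ⇒  102ω_c = 79  ⇒  ω_c = 79/102
  ⇒ ω_c¹/ω_r¹ = 79/102
Stage 2: N_ring = 13 + 2·24 = 61
Stage 2: 13(ω_s−ω_c) = −61(ω_r−ω_c),  ω_r=0, ω_c=1
Stage 2: ω_s = 1 − (61/13)(0−1) = 74/13
  ⇒ ω_s²/ω_c² = 74/13
Coupling ω_c² = ω_c¹ ⇒ overall = 79/102 × 74/13 = 2923/663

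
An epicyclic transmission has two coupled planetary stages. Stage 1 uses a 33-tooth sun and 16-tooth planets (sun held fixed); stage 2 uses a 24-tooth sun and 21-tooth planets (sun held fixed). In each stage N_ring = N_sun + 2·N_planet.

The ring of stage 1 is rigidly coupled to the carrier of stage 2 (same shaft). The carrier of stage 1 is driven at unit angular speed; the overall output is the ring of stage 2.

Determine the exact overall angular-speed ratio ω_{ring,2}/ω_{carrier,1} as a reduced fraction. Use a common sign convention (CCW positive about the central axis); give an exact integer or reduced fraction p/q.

294/143

Stage 1: N_ring = 33 + 2·16 = 65
Stage 1: 33(ω_s−ω_c) = −65(ω_r−ω_c),  ω_s=0, ω_c=1
Stage 1: ω_r = 1 − (33/65)(0−1) = 98/65
  ⇒ ω_r¹/ω_c¹ = 98/65
Stage 2: N_ring = 24 + 2·21 = 66
Stage 2: 24(ω_s−ω_c) = −66(ω_r−ω_c),  ω_s=0, ω_c=1
Stage 2: ω_r = 1 − (24/66)(0−1) = 15/11
  ⇒ ω_r²/ω_c² = 15/11
Coupling ω_c² = ω_r¹ ⇒ overall = 98/65 × 15/11 = 294/143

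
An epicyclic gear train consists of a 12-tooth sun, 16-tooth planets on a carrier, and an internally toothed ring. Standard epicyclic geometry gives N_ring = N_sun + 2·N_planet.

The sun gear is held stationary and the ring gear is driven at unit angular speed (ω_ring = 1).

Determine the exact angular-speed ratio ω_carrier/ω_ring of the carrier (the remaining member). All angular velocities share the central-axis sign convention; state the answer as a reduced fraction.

11/14

N_ring = 12 + 2·16 = 44
12(ω_s−ω_c) = −44(ω_r−ω_c),  ω_s=0, ω_r=1
12(0−ω_c) = −44(1−ω_c)  ⇒  56ω_c = 44  ⇒  ω_c = 11/14
ω_c/ω_r = 11/14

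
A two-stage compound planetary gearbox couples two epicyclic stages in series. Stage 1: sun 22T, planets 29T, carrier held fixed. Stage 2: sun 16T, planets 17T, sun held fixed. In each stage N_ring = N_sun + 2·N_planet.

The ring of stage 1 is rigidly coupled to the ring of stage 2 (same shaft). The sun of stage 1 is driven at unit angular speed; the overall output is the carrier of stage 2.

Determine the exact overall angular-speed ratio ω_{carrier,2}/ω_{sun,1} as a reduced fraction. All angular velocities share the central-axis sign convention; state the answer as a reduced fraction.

-5/24

Stage 1: N_ring = 22 + 2·29 = 80
Stage 1: 22(ω_s−ω_c) = −80(ω_r−ω_c),  ω_c=0, ω_s=1
Stage 1: ω_r = 0 − (22/80)(1−0) = -11/40
  ⇒ ω_r¹/ω_s¹ = -11/40
Stage 2: N_ring = 16 + 2·17 = 50
Stage 2: 16(ω_s−ω_c) = −50(ω_r−ω_c),  ω_s=0, ω_r=1
Stage 2: 16(0−ω_c) = −50(1−ω_c)  ⇒  66ω_c = 50  ⇒  ω_c = 25/33
  ⇒ ω_c²/ω_r² = 25/33
Coupling ω_r² = ω_r¹ ⇒ overall = -11/40 × 25/33 = -5/24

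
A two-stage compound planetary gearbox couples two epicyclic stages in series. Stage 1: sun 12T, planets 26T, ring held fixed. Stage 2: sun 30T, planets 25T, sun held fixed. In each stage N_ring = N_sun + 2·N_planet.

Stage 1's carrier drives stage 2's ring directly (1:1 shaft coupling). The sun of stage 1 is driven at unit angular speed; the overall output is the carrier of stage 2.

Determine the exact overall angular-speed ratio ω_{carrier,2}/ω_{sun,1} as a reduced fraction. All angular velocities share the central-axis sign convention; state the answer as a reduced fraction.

Stage 1: N_ring = 12 + 2·26 = 64
Stage 1: 12(ω_s−ω_c) = −64(ω_r−ω_c),  ω_r=0, ω_s=1
Stage 1: 12(1−ω_c) = −64(0−ω_c)  ⇒  76ω_c = 12  ⇒  ω_c = 3/19
  ⇒ ω_c¹/ω_s¹ = 3/19
Stage 2: N_ring = 30 + 2·25 = 80
Stage 2: 30(ω_s−ω_c) = −80(ω_r−ω_c),  ω_s=0, ω_r=1
Stage 2: 30(0−ω_c) = −80(1−ω_c)  ⇒  110ω_c = 80  ⇒  ω_c = 8/11
  ⇒ ω_c²/ω_r² = 8/11
Coupling ω_r² = ω_c¹ ⇒ overall = 3/19 × 8/11 = 24/209

24/209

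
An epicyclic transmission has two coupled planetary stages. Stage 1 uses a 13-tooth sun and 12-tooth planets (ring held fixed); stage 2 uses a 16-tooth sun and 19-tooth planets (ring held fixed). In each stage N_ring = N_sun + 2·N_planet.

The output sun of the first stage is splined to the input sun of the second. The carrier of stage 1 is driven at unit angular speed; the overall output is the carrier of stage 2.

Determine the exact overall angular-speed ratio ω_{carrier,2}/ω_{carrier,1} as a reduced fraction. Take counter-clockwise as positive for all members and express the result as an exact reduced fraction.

80/91

Stage 1: N_ring = 13 + 2·12 = 37
Stage 1: 13(ω_s−ω_c) = −37(ω_r−ω_c),  ω_r=0, ω_c=1
Stage 1: ω_s = 1 − (37/13)(0−1) = 50/13
  ⇒ ω_s¹/ω_c¹ = 50/13
Stage 2: N_ring = 16 + 2·19 = 54
Stage 2: 16(ω_s−ω_c) = −54(ω_r−ω_c),  ω_r=0, ω_s=1
Stage 2: 16(1−ω_c) = −54(0−ω_c)  ⇒  70ω_c = 16  ⇒  ω_c = 8/35
  ⇒ ω_c²/ω_s² = 8/35
Coupling ω_s² = ω_s¹ ⇒ overall = 50/13 × 8/35 = 80/91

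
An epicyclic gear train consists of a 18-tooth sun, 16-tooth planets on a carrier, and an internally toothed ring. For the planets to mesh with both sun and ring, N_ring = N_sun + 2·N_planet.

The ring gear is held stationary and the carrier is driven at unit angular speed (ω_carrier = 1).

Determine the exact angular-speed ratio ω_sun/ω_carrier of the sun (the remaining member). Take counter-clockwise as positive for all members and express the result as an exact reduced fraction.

34/9

N_ring = 18 + 2·16 = 50
18(ω_s−ω_c) = −50(ω_r−ω_c),  ω_r=0, ω_c=1
ω_s = 1 − (50/18)(0−1) = 34/9
ω_s/ω_c = 34/9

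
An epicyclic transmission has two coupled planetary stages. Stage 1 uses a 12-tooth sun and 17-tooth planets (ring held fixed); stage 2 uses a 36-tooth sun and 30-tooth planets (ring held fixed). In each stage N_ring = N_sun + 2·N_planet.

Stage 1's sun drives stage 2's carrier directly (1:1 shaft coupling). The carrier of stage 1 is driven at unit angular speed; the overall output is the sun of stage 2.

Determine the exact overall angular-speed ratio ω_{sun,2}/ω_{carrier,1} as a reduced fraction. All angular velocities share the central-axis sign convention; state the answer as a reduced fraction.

Stage 1: N_ring = 12 + 2·17 = 46
Stage 1: 12(ω_s−ω_c) = −46(ω_r−ω_c),  ω_r=0, ω_c=1
Stage 1: ω_s = 1 − (46/12)(0−1) = 29/6
  ⇒ ω_s¹/ω_c¹ = 29/6
Stage 2: N_ring = 36 + 2·30 = 96
Stage 2: 36(ω_s−ω_c) = −96(ω_r−ω_c),  ω_r=0, ω_c=1
Stage 2: ω_s = 1 − (96/36)(0−1) = 11/3
  ⇒ ω_s²/ω_c² = 11/3
Coupling ω_c² = ω_s¹ ⇒ overall = 29/6 × 11/3 = 319/18

319/18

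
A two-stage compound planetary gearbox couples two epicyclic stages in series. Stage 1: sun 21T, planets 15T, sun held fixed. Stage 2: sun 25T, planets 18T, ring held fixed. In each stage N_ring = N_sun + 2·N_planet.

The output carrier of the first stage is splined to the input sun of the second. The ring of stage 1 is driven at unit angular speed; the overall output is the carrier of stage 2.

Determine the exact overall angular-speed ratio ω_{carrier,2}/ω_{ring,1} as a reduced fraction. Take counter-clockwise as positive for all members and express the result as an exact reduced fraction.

Stage 1: N_ring = 21 + 2·15 = 51
Stage 1: 21(ω_s−ω_c) = −51(ω_r−ω_c),  ω_s=0, ω_r=1
Stage 1: 21(0−ω_c) = −51(1−ω_c)  ⇒  72ω_c = 51  ⇒  ω_c = 17/24
  ⇒ ω_c¹/ω_r¹ = 17/24
Stage 2: N_ring = 25 + 2·18 = 61
Stage 2: 25(ω_s−ω_c) = −61(ω_r−ω_c),  ω_r=0, ω_s=1
Stage 2: 25(1−ω_c) = −61(0−ω_c)  ⇒  86ω_c = 25  ⇒  ω_c = 25/86
  ⇒ ω_c²/ω_s² = 25/86
Coupling ω_s² = ω_c¹ ⇒ overall = 17/24 × 25/86 = 425/2064

425/2064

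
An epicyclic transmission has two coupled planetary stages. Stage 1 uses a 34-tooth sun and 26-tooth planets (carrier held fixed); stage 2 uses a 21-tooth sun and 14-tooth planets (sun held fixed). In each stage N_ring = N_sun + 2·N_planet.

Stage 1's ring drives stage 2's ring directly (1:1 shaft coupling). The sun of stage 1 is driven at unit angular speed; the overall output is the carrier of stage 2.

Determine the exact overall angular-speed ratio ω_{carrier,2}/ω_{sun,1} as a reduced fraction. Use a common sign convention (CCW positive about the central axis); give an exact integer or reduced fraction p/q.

Stage 1: N_ring = 34 + 2·26 = 86
Stage 1: 34(ω_s−ω_c) = −86(ω_r−ω_c),  ω_c=0, ω_s=1
Stage 1: ω_r = 0 − (34/86)(1−0) = -17/43
  ⇒ ω_r¹/ω_s¹ = -17/43
Stage 2: N_ring = 21 + 2·14 = 49
Stage 2: 21(ω_s−ω_c) = −49(ω_r−ω_c),  ω_s=0, ω_r=1
Stage 2: 21(0−ω_c) = −49(1−ω_c)  ⇒  70ω_c = 49  ⇒  ω_c = 7/10
  ⇒ ω_c²/ω_r² = 7/10
Coupling ω_r² = ω_r¹ ⇒ overall = -17/43 × 7/10 = -119/430

-119/430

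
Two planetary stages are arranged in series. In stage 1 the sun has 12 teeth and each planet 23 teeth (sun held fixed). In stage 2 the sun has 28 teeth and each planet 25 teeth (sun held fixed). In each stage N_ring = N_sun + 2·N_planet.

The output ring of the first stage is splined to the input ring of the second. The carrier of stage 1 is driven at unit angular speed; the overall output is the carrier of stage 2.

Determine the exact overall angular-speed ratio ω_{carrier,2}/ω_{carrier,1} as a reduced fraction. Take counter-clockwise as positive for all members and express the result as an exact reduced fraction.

Stage 1: N_ring = 12 + 2·23 = 58
Stage 1: 12(ω_s−ω_c) = −58(ω_r−ω_c),  ω_s=0, ω_c=1
Stage 1: ω_r = 1 − (12/58)(0−1) = 35/29
  ⇒ ω_r¹/ω_c¹ = 35/29
Stage 2: N_ring = 28 + 2·25 = 78
Stage 2: 28(ω_s−ω_c) = −78(ω_r−ω_c),  ω_s=0, ω_r=1
Stage 2: 28(0−ω_c) = −78(1−ω_c)  ⇒  106ω_c = 78  ⇒  ω_c = 39/53
  ⇒ ω_c²/ω_r² = 39/53
Coupling ω_r² = ω_r¹ ⇒ overall = 35/29 × 39/53 = 1365/1537

1365/1537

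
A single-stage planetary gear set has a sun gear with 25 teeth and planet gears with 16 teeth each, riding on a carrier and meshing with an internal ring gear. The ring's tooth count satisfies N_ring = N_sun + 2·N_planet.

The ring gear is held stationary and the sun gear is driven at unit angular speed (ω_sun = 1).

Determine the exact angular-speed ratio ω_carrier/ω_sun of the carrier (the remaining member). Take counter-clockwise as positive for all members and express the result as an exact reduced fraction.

25/82

N_ring = 25 + 2·16 = 57
25(ω_s−ω_c) = −57(ω_r−ω_c),  ω_r=0, ω_s=1
25(1−ω_c) = −57(0−ω_c)  ⇒  82ω_c = 25  ⇒  ω_c = 25/82
ω_c/ω_s = 25/82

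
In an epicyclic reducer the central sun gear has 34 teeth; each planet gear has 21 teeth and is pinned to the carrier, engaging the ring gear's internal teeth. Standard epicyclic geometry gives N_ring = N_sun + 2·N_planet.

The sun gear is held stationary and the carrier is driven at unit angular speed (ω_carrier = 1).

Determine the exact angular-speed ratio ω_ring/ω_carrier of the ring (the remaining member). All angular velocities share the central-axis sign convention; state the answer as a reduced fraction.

55/38

N_ring = 34 + 2·21 = 76
34(ω_s−ω_c) = −76(ω_r−ω_c),  ω_s=0, ω_c=1
ω_r = 1 − (34/76)(0−1) = 55/38
ω_r/ω_c = 55/38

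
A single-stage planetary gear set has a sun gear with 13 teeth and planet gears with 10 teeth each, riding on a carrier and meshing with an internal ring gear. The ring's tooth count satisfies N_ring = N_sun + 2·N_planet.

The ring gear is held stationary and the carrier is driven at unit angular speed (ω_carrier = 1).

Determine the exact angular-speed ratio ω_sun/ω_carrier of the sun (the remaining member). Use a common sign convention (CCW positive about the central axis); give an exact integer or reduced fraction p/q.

46/13

N_ring = 13 + 2·10 = 33
13(ω_s−ω_c) = −33(ω_r−ω_c),  ω_r=0, ω_c=1
ω_s = 1 − (33/13)(0−1) = 46/13
ω_s/ω_c = 46/13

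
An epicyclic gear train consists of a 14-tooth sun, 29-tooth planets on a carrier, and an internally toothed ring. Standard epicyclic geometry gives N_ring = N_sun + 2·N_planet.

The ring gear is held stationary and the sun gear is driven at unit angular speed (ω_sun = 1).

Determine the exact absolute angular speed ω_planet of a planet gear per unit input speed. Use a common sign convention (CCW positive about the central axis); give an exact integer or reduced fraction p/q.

N_ring = 14 + 2·29 = 72
14(ω_s−ω_c) = −72(ω_r−ω_c),  ω_r=0, ω_s=1
14(1−ω_c) = −72(0−ω_c)  ⇒  86ω_c = 14  ⇒  ω_c = 7/43
sun–planet: 14·(1−7/43) = −29·(ω_p−ω_c)  ⇒  ω_p−ω_c = −(14/29)·(36/43) = -504/1247
ω_p = 7/43 − 504/1247 = -7/29

-7/29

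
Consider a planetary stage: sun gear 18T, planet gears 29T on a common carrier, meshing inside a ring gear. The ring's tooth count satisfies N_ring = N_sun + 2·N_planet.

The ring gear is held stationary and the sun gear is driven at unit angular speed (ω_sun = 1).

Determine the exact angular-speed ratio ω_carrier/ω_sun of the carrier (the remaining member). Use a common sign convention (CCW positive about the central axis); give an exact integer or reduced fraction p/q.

N_ring = 18 + 2·29 = 76
18(ω_s−ω_c) = −76(ω_r−ω_c),  ω_r=0, ω_s=1
18(1−ω_c) = −76(0−ω_c)  ⇒  94ω_c = 18  ⇒  ω_c = 9/47
ω_c/ω_s = 9/47

9/47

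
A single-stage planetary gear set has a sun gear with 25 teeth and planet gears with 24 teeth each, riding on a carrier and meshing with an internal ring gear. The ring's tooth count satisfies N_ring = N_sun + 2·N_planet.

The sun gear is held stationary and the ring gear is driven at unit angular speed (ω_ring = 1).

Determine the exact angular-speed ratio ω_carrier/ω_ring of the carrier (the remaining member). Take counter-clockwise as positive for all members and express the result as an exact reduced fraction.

73/98

N_ring = 25 + 2·24 = 73
25(ω_s−ω_c) = −73(ω_r−ω_c),  ω_s=0, ω_r=1
25(0−ω_c) = −73(1−ω_c)  ⇒  98ω_c = 73  ⇒  ω_c = 73/98
ω_c/ω_r = 73/98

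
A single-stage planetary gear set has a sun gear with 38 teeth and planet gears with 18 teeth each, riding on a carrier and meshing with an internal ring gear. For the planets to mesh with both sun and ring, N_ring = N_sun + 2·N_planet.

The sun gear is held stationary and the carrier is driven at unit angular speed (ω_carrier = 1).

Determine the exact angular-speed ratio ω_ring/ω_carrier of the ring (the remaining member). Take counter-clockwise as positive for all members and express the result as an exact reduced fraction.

N_ring = 38 + 2·18 = 74
38(ω_s−ω_c) = −74(ω_r−ω_c),  ω_s=0, ω_c=1
ω_r = 1 − (38/74)(0−1) = 56/37
ω_r/ω_c = 56/37

56/37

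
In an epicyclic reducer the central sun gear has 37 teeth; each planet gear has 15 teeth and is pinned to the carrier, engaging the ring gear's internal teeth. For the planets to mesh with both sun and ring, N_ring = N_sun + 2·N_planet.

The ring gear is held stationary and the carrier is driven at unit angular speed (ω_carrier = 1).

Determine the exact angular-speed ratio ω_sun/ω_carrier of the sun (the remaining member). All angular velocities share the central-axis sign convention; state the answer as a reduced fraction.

104/37

N_ring = 37 + 2·15 = 67
37(ω_s−ω_c) = −67(ω_r−ω_c),  ω_r=0, ω_c=1
ω_s = 1 − (67/37)(0−1) = 104/37
ω_s/ω_c = 104/37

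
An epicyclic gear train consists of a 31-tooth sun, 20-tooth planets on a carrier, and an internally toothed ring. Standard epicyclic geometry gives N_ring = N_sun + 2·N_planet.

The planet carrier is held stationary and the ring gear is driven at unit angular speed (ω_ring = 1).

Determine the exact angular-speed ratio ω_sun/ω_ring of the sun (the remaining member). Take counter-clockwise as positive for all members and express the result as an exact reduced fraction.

-71/31

N_ring = 31 + 2·20 = 71
31(ω_s−ω_c) = −71(ω_r−ω_c),  ω_c=0, ω_r=1
ω_s = 0 − (71/31)(1−0) = -71/31
ω_s/ω_r = -71/31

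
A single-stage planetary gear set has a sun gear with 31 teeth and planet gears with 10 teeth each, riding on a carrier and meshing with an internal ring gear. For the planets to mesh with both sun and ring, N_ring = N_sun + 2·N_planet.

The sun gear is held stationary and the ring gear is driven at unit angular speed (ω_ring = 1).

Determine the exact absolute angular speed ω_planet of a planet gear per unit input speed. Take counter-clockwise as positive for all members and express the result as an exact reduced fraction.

N_ring = 31 + 2·10 = 51
31(ω_s−ω_c) = −51(ω_r−ω_c),  ω_s=0, ω_r=1
31(0−ω_c) = −51(1−ω_c)  ⇒  82ω_c = 51  ⇒  ω_c = 51/82
sun–planet: 31·(0−51/82) = −10·(ω_p−ω_c)  ⇒  ω_p−ω_c = −(31/10)·(-51/82) = 1581/820
ω_p = 51/82 + 1581/820 = 51/20

51/20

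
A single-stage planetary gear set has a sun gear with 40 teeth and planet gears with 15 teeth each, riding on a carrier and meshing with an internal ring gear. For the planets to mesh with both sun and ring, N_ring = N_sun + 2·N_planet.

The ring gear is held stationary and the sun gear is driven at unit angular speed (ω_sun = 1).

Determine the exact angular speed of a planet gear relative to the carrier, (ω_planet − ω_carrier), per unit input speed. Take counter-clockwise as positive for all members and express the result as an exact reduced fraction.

N_ring = 40 + 2·15 = 70
40(ω_s−ω_c) = −70(ω_r−ω_c),  ω_r=0, ω_s=1
40(1−ω_c) = −70(0−ω_c)  ⇒  110ω_c = 40  ⇒  ω_c = 4/11
sun–planet: 40·(1−4/11) = −15·(ω_p−ω_c)  ⇒  ω_p−ω_c = −(40/15)·(7/11) = -56/33

-56/33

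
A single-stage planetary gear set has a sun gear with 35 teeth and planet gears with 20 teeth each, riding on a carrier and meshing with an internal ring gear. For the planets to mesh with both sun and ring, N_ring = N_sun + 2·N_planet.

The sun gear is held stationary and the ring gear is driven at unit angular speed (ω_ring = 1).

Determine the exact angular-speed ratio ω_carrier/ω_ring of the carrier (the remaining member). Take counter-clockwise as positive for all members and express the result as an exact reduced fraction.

15/22

N_ring = 35 + 2·20 = 75
35(ω_s−ω_c) = −75(ω_r−ω_c),  ω_s=0, ω_r=1
35(0−ω_c) = −75(1−ω_c)  ⇒  110ω_c = 75  ⇒  ω_c = 15/22
ω_c/ω_r = 15/22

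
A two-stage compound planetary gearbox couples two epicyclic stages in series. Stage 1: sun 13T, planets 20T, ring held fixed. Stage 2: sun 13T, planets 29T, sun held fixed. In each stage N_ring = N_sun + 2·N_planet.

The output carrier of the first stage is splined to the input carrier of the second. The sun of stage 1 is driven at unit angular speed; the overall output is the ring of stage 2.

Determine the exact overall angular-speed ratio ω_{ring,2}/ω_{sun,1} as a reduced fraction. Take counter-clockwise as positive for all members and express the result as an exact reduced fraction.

Stage 1: N_ring = 13 + 2·20 = 53
Stage 1: 13(ω_s−ω_c) = −53(ω_r−ω_c),  ω_r=0, ω_s=1
Stage 1: 13(1−ω_c) = −53(0−ω_c)  ⇒  66ω_c = 13  ⇒  ω_c = 13/66
  ⇒ ω_c¹/ω_s¹ = 13/66
Stage 2: N_ring = 13 + 2·29 = 71
Stage 2: 13(ω_s−ω_c) = −71(ω_r−ω_c),  ω_s=0, ω_c=1
Stage 2: ω_r = 1 − (13/71)(0−1) = 84/71
  ⇒ ω_r²/ω_c² = 84/71
Coupling ω_c² = ω_c¹ ⇒ overall = 13/66 × 84/71 = 182/781

182/781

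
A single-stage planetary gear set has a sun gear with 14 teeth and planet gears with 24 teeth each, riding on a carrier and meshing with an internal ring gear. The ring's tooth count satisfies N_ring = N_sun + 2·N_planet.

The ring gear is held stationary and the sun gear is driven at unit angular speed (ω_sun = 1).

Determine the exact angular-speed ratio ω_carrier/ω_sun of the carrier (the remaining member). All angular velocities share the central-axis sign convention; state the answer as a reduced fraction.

7/38

N_ring = 14 + 2·24 = 62
14(ω_s−ω_c) = −62(ω_r−ω_c),  ω_r=0, ω_s=1
14(1−ω_c) = −62(0−ω_c)  ⇒  76ω_c = 14  ⇒  ω_c = 7/38
ω_c/ω_s = 7/38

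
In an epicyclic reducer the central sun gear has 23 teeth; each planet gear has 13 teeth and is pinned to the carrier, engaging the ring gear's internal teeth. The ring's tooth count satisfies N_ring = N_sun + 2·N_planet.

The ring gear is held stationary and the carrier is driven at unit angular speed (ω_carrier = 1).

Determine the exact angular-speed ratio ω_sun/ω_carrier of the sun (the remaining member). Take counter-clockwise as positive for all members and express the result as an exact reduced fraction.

N_ring = 23 + 2·13 = 49
23(ω_s−ω_c) = −49(ω_r−ω_c),  ω_r=0, ω_c=1
ω_s = 1 − (49/23)(0−1) = 72/23
ω_s/ω_c = 72/23

72/23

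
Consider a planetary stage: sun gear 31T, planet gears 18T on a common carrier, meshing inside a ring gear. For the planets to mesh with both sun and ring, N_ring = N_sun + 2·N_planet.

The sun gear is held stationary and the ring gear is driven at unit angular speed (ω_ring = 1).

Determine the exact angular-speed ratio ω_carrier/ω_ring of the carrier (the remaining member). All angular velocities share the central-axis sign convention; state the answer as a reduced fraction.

N_ring = 31 + 2·18 = 67
31(ω_s−ω_c) = −67(ω_r−ω_c),  ω_s=0, ω_r=1
31(0−ω_c) = −67(1−ω_c)  ⇒  98ω_c = 67  ⇒  ω_c = 67/98
ω_c/ω_r = 67/98

67/98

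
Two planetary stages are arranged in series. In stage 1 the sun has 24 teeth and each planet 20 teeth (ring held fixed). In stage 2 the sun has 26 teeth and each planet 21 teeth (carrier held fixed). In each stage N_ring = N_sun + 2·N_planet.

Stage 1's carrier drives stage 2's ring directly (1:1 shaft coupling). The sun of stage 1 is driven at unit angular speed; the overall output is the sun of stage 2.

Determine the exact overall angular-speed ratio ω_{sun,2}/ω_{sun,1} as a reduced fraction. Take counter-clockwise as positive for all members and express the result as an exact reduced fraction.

-102/143

Stage 1: N_ring = 24 + 2·20 = 64
Stage 1: 24(ω_s−ω_c) = −64(ω_r−ω_c),  ω_r=0, ω_s=1
Stage 1: 24(1−ω_c) = −64(0−ω_c)  ⇒  88ω_c = 24  ⇒  ω_c = 3/11
  ⇒ ω_c¹/ω_s¹ = 3/11
Stage 2: N_ring = 26 + 2·21 = 68
Stage 2: 26(ω_s−ω_c) = −68(ω_r−ω_c),  ω_c=0, ω_r=1
Stage 2: ω_s = 0 − (68/26)(1−0) = -34/13
  ⇒ ω_s²/ω_r² = -34/13
Coupling ω_r² = ω_c¹ ⇒ overall = 3/11 × -34/13 = -102/143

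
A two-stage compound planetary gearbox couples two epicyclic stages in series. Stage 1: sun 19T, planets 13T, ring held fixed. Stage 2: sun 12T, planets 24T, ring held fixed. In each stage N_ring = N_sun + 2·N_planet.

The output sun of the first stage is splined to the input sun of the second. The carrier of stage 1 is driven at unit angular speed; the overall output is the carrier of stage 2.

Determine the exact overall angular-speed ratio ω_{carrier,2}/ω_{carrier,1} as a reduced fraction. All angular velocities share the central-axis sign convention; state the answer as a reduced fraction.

Stage 1: N_ring = 19 + 2·13 = 45
Stage 1: 19(ω_s−ω_c) = −45(ω_r−ω_c),  ω_r=0, ω_c=1
Stage 1: ω_s = 1 − (45/19)(0−1) = 64/19
  ⇒ ω_s¹/ω_c¹ = 64/19
Stage 2: N_ring = 12 + 2·24 = 60
Stage 2: 12(ω_s−ω_c) = −60(ω_r−ω_c),  ω_r=0, ω_s=1
Stage 2: 12(1−ω_c) = −60(0−ω_c)  ⇒  72ω_c = 12  ⇒  ω_c = 1/6
  ⇒ ω_c²/ω_s² = 1/6
Coupling ω_s² = ω_s¹ ⇒ overall = 64/19 × 1/6 = 32/57

32/57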